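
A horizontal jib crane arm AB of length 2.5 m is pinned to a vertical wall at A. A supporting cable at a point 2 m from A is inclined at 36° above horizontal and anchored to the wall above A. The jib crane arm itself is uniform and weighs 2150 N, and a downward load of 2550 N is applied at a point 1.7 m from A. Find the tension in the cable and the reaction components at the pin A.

ΣM about A: T·sin36°·2 − 2150·1.25 − 2550·1.7 = 0 → T = 7022.5/(2·0.587785) = 5973.7 ≈ 5974 N.
ΣF_x = 0: A_x − T·cos36° = 0 → A_x = 5973.7 × 0.809017 = 4833 N.
ΣF_y = 0: A_y + T·sin36° − 2150 − 2550 = 0 → A_y = 4700 − 5973.7 × 0.587785 = 1189 N.

T = 5974 N, A_x = 4833 N, A_y = 1189 N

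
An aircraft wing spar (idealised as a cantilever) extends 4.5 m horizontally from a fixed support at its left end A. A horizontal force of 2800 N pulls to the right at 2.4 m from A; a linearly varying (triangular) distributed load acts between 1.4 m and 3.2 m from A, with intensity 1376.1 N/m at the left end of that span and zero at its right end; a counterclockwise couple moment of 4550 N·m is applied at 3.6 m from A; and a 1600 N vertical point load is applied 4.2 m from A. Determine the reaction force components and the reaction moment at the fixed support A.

A_x = -2800 N, A_y = 2838 N, M_A = 4647 N·m

Resultant of the triangular load: ½ × 1376.1 × 1.8 = 1238.49 N, acting at 2 m from A (one-third of the span from the peak).
ΣF_x = 0: A_x + 2800 = 0 → A_x = -2800 N.
ΣF_y = 0: A_y − ½·1376.1·1.8 − 1600 = 0 → A_y = 2838 N.
ΣM about A: M_A − (½·1376.1·1.8)·2 + 4550 − 1600·4.2 = 0 → M_A = 4647 N·m.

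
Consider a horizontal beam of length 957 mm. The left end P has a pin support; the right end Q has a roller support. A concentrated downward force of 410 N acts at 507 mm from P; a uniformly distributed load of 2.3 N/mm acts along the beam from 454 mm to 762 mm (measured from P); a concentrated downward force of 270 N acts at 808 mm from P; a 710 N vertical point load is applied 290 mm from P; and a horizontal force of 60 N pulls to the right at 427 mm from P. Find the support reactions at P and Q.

P_x = -60.00 N, P_y = 988.0 N, Q_y = 1110 N

Resultant of the distributed load: 2.3 × 308 = 708.4 N at 608 mm from P.
Moments about P: Q_y·957 − 410·507 − (2.3·308)·608 − 270·808 − 710·290 = 0 → Q_y = 1062637.2/957 = 1110.38 ≈ 1110 N.
ΣF_y = 0: P_y + 1110.38 − 410 − 2.3·308 − 270 − 710 = 0 → P_y = 988.0 N.
ΣF_x = 0: P_x + 60 = 0 → P_x = -60.00 N.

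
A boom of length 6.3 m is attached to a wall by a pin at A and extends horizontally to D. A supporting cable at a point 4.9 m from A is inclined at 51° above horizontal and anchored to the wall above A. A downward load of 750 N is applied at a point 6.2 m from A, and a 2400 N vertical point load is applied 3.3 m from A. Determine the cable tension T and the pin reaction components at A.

T = 3301 N, A_x = 2077 N, A_y = 584.7 N

ΣM about A: T·sin51°·4.9 − 750·6.2 − 2400·3.3 = 0 → T = 12570/(4.9·0.777146) = 3300.93 ≈ 3301 N.
ΣF_x = 0: A_x − T·cos51° = 0 → A_x = 3300.93 × 0.62932 = 2077 N.
ΣF_y = 0: A_y + T·sin51° − 750 − 2400 = 0 → A_y = 3150 − 3300.93 × 0.777146 = 584.7 N.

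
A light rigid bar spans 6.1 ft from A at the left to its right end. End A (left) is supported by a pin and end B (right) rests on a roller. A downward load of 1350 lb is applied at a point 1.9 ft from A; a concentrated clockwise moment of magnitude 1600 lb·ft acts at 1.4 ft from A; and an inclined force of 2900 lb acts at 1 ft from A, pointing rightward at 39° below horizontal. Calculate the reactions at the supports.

Taking moments about A: B_y·6.1 − 1350·1.9 − 1600 − 2900·sin39°·1 = 0 → B_y = 5990.03/6.1 = 981.972 ≈ 982.0 lb.
ΣF_y = 0: A_y + 981.972 − 1350 − 2900·sin39° = 0 → A_y = 2193 lb.
ΣF_x = 0: A_x + 2900·cos39° = 0 → A_x = -2254 lb.

A_x = -2254 lb, A_y = 2193 lb, B_y = 982.0 lb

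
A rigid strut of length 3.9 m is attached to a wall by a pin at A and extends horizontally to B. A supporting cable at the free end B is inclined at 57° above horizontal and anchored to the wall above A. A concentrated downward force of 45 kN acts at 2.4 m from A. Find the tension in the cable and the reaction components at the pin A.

T = 33.02 kN, A_x = 17.98 kN, A_y = 17.31 kN

ΣM about A: T·sin57°·3.9 − 45·2.4 = 0 → T = 108/(3.9·0.838671) = 33.0193 ≈ 33.02 kN.
ΣF_x = 0: A_x − T·cos57° = 0 → A_x = 33.0193 × 0.544639 = 17.98 kN.
ΣF_y = 0: A_y + T·sin57° − 45 = 0 → A_y = 45 − 33.0193 × 0.838671 = 17.31 kN.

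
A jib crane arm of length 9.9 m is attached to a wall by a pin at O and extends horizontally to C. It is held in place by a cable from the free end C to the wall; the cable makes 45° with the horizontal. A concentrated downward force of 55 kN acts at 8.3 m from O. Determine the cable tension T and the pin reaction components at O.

ΣM about O: T·sin45°·9.9 − 55·8.3 = 0 → T = 456.5/(9.9·0.707107) = 65.2109 ≈ 65.21 kN.
ΣF_x = 0: O_x − T·cos45° = 0 → O_x = 65.2109 × 0.707107 = 46.11 kN.
ΣF_y = 0: O_y + T·sin45° − 55 = 0 → O_y = 55 − 65.2109 × 0.707107 = 8.889 kN.

T = 65.21 kN, O_x = 46.11 kN, O_y = 8.889 kN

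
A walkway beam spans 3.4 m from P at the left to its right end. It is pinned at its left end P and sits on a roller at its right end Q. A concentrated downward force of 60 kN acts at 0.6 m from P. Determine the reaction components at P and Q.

ΣM about P: Q_y·3.4 − 60·0.6 = 0 → Q_y = 36/3.4 = 10.5882 ≈ 10.59 kN.
ΣF_y = 0: P_y + 10.5882 − 60 = 0 → P_y = 49.41 kN.
ΣF_x = 0: no horizontal applied forces, so P_x = 0.

P_x = 0, P_y = 49.41 kN, Q_y = 10.59 kN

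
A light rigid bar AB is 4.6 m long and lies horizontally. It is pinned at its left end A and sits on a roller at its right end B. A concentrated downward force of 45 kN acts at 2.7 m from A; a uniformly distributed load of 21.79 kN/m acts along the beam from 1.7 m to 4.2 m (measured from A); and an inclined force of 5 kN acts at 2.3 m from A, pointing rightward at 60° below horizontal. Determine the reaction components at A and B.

A_x = -2.500 kN, A_y = 40.29 kN, B_y = 63.51 kN

Resultant of the distributed load: 21.79 × 2.5 = 54.475 kN at 2.95 m from A.
Taking moments about A: B_y·4.6 − 45·2.7 − (21.79·2.5)·2.95 − 5·sin60°·2.3 = 0 → B_y = 292.161/4.6 = 63.5133 ≈ 63.51 kN.
ΣF_y = 0: A_y + 63.5133 − 45 − 21.79·2.5 − 5·sin60° = 0 → A_y = 40.29 kN.
ΣF_x = 0: A_x + 5·cos60° = 0 → A_x = -2.500 kN.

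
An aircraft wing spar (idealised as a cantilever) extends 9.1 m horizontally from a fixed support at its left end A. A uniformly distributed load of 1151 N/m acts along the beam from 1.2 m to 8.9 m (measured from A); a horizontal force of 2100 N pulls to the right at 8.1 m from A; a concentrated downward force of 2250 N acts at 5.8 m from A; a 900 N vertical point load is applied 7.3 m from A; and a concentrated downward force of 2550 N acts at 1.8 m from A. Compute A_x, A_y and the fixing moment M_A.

A_x = -2100 N, A_y = 14560 N, M_A = 68970 N·m

Resultant of the distributed load: 1151 × 7.7 = 8862.7 N at 5.05 m from A.
ΣF_x = 0: A_x + 2100 = 0 → A_x = -2100 N.
ΣF_y = 0: A_y − 1151·7.7 − 2250 − 900 − 2550 = 0 → A_y = 14560 N.
ΣM about A: M_A − (1151·7.7)·5.05 − 2250·5.8 − 900·7.3 − 2550·1.8 = 0 → M_A = 68970 N·m.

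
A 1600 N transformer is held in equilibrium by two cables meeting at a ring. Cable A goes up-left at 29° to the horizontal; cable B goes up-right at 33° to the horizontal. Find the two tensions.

ΣF_x = 0: −T_A·cos29° + T_B·cos33° = 0 → T_B = 1.04286·T_A.
ΣF_y = 0: T_A·sin29° + T_B·sin33° = 1600.
Substitute: T_A·(0.48481 + 1.04286·0.544639) = 1600 → T_A = 1519.77 ≈ 1520 N.
Then T_B = 1.04286 × 1519.77 = 1585 N.

T_A = 1520 N, T_B = 1585 N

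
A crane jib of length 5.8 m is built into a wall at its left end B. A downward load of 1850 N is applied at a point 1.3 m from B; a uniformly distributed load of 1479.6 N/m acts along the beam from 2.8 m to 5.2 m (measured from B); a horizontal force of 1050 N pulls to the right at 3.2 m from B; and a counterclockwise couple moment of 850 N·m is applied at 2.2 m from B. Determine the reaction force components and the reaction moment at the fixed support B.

Resultant of the distributed load: 1479.6 × 2.4 = 3551.04 N at 4 m from B.
ΣF_x = 0: B_x + 1050 = 0 → B_x = -1050 N.
ΣF_y = 0: B_y − 1850 − 1479.6·2.4 = 0 → B_y = 5401 N.
ΣM about B: M_B − 1850·1.3 − (1479.6·2.4)·4 + 850 = 0 → M_B = 15760 N·m.

B_x = -1050 N, B_y = 5401 N, M_B = 15760 N·m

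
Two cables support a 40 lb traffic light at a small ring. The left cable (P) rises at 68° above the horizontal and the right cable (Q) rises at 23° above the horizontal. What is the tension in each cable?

T_P = 36.83 lb, T_Q = 14.99 lb

ΣF_x = 0: −T_P·cos68° + T_Q·cos23° = 0 → T_Q = 0.406958·T_P.
ΣF_y = 0: T_P·sin68° + T_Q·sin23° = 40.
Substitute: T_P·(0.927184 + 0.406958·0.390731) = 40 → T_P = 36.8258 ≈ 36.83 lb.
Then T_Q = 0.406958 × 36.8258 = 14.99 lb.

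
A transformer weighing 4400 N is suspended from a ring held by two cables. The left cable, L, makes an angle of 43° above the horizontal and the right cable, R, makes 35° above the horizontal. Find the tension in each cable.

ΣF_x = 0: −T_L·cos43° + T_R·cos35° = 0 → T_R = 0.892818·T_L.
ΣF_y = 0: T_L·sin43° + T_R·sin35° = 4400.
Substitute: T_L·(0.681998 + 0.892818·0.573576) = 4400 → T_L = 3684.79 ≈ 3685 N.
Then T_R = 0.892818 × 3684.79 = 3290 N.

T_L = 3685 N, T_R = 3290 N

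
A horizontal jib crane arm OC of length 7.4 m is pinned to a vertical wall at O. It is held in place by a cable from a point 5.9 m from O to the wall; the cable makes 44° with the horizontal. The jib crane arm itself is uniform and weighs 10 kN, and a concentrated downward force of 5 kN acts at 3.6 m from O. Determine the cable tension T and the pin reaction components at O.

ΣM about O: T·sin44°·5.9 − 10·3.7 − 5·3.6 = 0 → T = 55/(5.9·0.694658) = 13.4196 ≈ 13.42 kN.
ΣF_x = 0: O_x − T·cos44° = 0 → O_x = 13.4196 × 0.71934 = 9.653 kN.
ΣF_y = 0: O_y + T·sin44° − 10 − 5 = 0 → O_y = 15 − 13.4196 × 0.694658 = 5.678 kN.

T = 13.42 kN, O_x = 9.653 kN, O_y = 5.678 kN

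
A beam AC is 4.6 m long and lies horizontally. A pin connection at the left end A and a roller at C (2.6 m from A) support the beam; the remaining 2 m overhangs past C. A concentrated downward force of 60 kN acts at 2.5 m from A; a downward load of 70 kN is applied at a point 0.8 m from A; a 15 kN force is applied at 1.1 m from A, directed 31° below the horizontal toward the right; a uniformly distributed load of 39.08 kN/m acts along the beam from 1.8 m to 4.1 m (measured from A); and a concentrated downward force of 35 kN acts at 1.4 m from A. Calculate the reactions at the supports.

A_x = -12.86 kN, A_y = 59.28 kN, C_y = 203.3 kN

Resultant of the distributed load: 39.08 × 2.3 = 89.884 kN at 2.95 m from A.
Taking moments about A: C_y·2.6 − 60·2.5 − 70·0.8 − 15·sin31°·1.1 − (39.08·2.3)·2.95 − 35·1.4 = 0 → C_y = 528.656/2.6 = 203.329 ≈ 203.3 kN.
ΣF_y = 0: A_y + 203.329 − 60 − 70 − 15·sin31° − 39.08·2.3 − 35 = 0 → A_y = 59.28 kN.
ΣF_x = 0: A_x + 15·cos31° = 0 → A_x = -12.86 kN.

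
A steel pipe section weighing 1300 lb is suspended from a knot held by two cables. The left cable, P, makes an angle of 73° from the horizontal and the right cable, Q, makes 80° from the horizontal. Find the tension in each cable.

ΣF_x = 0: −T_P·cos73° + T_Q·cos80° = 0 → T_Q = 1.6837·T_P.
ΣF_y = 0: T_P·sin73° + T_Q·sin80° = 1300.
Substitute: T_P·(0.956305 + 1.6837·0.984808) = 1300 → T_P = 497.241 ≈ 497.2 lb.
Then T_Q = 1.6837 × 497.241 = 837.2 lb.

T_P = 497.2 lb, T_Q = 837.2 lb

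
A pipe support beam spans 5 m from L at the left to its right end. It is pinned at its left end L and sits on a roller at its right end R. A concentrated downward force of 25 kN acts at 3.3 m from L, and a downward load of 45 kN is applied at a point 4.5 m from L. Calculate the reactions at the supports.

L_x = 0, L_y = 13.00 kN, R_y = 57.00 kN

ΣM about L: R_y·5 − 25·3.3 − 45·4.5 = 0 → R_y = 285/5 = 57.00 kN.
ΣF_y = 0: L_y + 57 − 25 − 45 = 0 → L_y = 13.00 kN.
ΣF_x = 0: no horizontal applied forces, so L_x = 0.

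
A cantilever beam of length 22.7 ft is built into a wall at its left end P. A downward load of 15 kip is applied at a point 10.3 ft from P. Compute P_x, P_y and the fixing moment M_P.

P_x = 0, P_y = 15.00 kip, M_P = 154.5 kip·ft

ΣF_x = 0: P_x = 0.
ΣF_y = 0: P_y − 15 = 0 → P_y = 15.00 kip.
ΣM about P: M_P − 15·10.3 = 0 → M_P = 154.5 kip·ft.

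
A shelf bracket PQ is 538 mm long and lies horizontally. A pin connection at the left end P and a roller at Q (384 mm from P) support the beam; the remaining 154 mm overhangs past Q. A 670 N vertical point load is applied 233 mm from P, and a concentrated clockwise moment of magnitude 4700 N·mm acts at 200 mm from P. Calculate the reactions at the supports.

P_x = 0, P_y = 251.2 N, Q_y = 418.8 N

Taking moments about P: Q_y·384 − 670·233 − 4700 = 0 → Q_y = 160810/384 = 418.776 ≈ 418.8 N.
ΣF_y = 0: P_y + 418.776 − 670 = 0 → P_y = 251.2 N.
ΣF_x = 0: no horizontal applied forces, so P_x = 0.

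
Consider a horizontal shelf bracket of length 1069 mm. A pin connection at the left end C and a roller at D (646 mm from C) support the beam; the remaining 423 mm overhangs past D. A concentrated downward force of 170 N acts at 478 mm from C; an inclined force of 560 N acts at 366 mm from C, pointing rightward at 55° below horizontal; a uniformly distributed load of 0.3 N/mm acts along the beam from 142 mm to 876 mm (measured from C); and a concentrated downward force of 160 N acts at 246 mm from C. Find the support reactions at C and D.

Resultant of the distributed load: 0.3 × 734 = 220.2 N at 509 mm from C.
ΣM about C: D_y·646 − 170·478 − 560·sin55°·366 − (0.3·734)·509 − 160·246 = 0 → D_y = 400595/646 = 620.116 ≈ 620.1 N.
ΣF_y = 0: C_y + 620.116 − 170 − 560·sin55° − 0.3·734 − 160 = 0 → C_y = 388.8 N.
ΣF_x = 0: C_x + 560·cos55° = 0 → C_x = -321.2 N.

C_x = -321.2 N, C_y = 388.8 N, D_y = 620.1 N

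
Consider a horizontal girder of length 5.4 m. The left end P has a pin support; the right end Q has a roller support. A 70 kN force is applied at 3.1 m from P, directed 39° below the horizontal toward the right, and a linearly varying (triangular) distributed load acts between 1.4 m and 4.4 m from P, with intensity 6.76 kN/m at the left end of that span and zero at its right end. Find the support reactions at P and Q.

P_x = -54.40 kN, P_y = 24.40 kN, Q_y = 29.80 kN

Resultant of the triangular load: ½ × 6.76 × 3 = 10.14 kN, acting at 2.4 m from P (one-third of the span from the peak).
Moments about P: Q_y·5.4 − 70·sin39°·3.1 − (½·6.76·3)·2.4 = 0 → Q_y = 160.899/5.4 = 29.7961 ≈ 29.80 kN.
ΣF_y = 0: P_y + 29.7961 − 70·sin39° − ½·6.76·3 = 0 → P_y = 24.40 kN.
ΣF_x = 0: P_x + 70·cos39° = 0 → P_x = -54.40 kN.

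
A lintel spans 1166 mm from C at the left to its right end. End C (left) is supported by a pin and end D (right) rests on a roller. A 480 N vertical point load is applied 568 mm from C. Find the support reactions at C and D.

C_x = 0, C_y = 246.2 N, D_y = 233.8 N

Moments about C: D_y·1166 − 480·568 = 0 → D_y = 272640/1166 = 233.825 ≈ 233.8 N.
ΣF_y = 0: C_y + 233.825 − 480 = 0 → C_y = 246.2 N.
ΣF_x = 0: no horizontal applied forces, so C_x = 0.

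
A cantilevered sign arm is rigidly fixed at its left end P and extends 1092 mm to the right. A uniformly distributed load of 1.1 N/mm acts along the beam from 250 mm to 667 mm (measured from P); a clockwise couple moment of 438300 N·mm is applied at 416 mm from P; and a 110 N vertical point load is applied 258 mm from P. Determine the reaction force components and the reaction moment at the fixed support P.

P_x = 0, P_y = 568.7 N, M_P = 677000 N·mm

Resultant of the distributed load: 1.1 × 417 = 458.7 N at 458.5 mm from P.
ΣF_x = 0: P_x = 0.
ΣF_y = 0: P_y − 1.1·417 − 110 = 0 → P_y = 568.7 N.
ΣM about P: M_P − (1.1·417)·458.5 − 438300 − 110·258 = 0 → M_P = 677000 N·mm.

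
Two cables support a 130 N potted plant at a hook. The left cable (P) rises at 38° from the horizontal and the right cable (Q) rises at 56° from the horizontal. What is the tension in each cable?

T_P = 72.87 N, T_Q = 102.7 N

ΣF_x = 0: −T_P·cos38° + T_Q·cos56° = 0 → T_Q = 1.40919·T_P.
ΣF_y = 0: T_P·sin38° + T_Q·sin56° = 130.
Substitute: T_P·(0.615661 + 1.40919·0.829038) = 130 → T_P = 72.8727 ≈ 72.87 N.
Then T_Q = 1.40919 × 72.8727 = 102.7 N.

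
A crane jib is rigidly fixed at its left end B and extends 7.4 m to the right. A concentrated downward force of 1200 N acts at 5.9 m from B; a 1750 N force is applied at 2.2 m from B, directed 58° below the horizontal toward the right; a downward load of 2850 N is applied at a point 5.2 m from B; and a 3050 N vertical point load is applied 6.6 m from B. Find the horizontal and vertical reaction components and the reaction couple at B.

B_x = -927.4 N, B_y = 8584 N, M_B = 45290 N·m

ΣF_x = 0: B_x + 1750·cos58° = 0 → B_x = -927.4 N.
ΣF_y = 0: B_y − 1200 − 1750·sin58° − 2850 − 3050 = 0 → B_y = 8584 N.
ΣM about B: M_B − 1200·5.9 − 1750·sin58°·2.2 − 2850·5.2 − 3050·6.6 = 0 → M_B = 45290 N·m.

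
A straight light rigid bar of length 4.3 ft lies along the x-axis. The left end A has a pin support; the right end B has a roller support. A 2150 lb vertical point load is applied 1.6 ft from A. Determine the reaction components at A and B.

A_x = 0, A_y = 1350 lb, B_y = 800.0 lb

Moments about A: B_y·4.3 − 2150·1.6 = 0 → B_y = 3440/4.3 = 800.0 lb.
ΣF_y = 0: A_y + 800 − 2150 = 0 → A_y = 1350 lb.
ΣF_x = 0: no horizontal applied forces, so A_x = 0.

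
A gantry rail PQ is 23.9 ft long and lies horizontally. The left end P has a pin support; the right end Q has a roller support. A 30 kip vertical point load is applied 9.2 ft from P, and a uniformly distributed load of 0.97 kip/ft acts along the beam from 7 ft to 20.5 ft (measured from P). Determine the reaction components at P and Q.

Resultant of the distributed load: 0.97 × 13.5 = 13.095 kip at 13.75 ft from P.
ΣM about P: Q_y·23.9 − 30·9.2 − (0.97·13.5)·13.75 = 0 → Q_y = 456.05625/23.9 = 19.0819 ≈ 19.08 kip.
ΣF_y = 0: P_y + 19.0819 − 30 − 0.97·13.5 = 0 → P_y = 24.01 kip.
ΣF_x = 0: no horizontal applied forces, so P_x = 0.

P_x = 0, P_y = 24.01 kip, Q_y = 19.08 kip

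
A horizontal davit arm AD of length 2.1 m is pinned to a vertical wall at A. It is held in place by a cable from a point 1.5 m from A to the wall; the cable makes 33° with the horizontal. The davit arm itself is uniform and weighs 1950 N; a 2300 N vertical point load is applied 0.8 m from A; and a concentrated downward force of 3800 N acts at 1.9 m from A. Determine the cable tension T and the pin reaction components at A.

ΣM about A: T·sin33°·1.5 − 1950·1.05 − 2300·0.8 − 3800·1.9 = 0 → T = 11107.5/(1.5·0.544639) = 13596.2 ≈ 13600 N.
ΣF_x = 0: A_x − T·cos33° = 0 → A_x = 13596.2 × 0.838671 = 11400 N.
ΣF_y = 0: A_y + T·sin33° − 1950 − 2300 − 3800 = 0 → A_y = 8050 − 13596.2 × 0.544639 = 645.0 N.

T = 13600 N, A_x = 11400 N, A_y = 645.0 N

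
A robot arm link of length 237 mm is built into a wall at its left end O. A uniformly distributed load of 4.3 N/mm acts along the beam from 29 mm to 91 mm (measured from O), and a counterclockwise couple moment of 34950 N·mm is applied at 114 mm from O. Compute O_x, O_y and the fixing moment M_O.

Resultant of the distributed load: 4.3 × 62 = 266.6 N at 60 mm from O.
ΣF_x = 0: O_x = 0.
ΣF_y = 0: O_y − 4.3·62 = 0 → O_y = 266.6 N.
ΣM about O: M_O − (4.3·62)·60 + 34950 = 0 → M_O = -18950 N·mm.

O_x = 0, O_y = 266.6 N, M_O = -18950 N·mm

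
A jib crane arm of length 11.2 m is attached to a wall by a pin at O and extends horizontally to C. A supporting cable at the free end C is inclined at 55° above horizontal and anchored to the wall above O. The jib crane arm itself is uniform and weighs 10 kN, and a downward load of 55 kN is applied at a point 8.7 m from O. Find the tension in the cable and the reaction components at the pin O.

T = 58.26 kN, O_x = 33.42 kN, O_y = 17.28 kN

ΣM about O: T·sin55°·11.2 − 10·5.6 − 55·8.7 = 0 → T = 534.5/(11.2·0.819152) = 58.2593 ≈ 58.26 kN.
ΣF_x = 0: O_x − T·cos55° = 0 → O_x = 58.2593 × 0.573576 = 33.42 kN.
ΣF_y = 0: O_y + T·sin55° − 10 − 55 = 0 → O_y = 65 − 58.2593 × 0.819152 = 17.28 kN.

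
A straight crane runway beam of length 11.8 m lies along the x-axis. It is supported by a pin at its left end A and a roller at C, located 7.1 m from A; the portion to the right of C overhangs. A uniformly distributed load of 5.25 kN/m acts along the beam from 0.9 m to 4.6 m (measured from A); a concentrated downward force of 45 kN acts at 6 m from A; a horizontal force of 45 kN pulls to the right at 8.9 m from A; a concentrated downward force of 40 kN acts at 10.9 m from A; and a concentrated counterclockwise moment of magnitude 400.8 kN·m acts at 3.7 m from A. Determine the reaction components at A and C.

A_x = -45.00 kN, A_y = 53.92 kN, C_y = 50.51 kN

Resultant of the distributed load: 5.25 × 3.7 = 19.425 kN at 2.75 m from A.
Moments about A: C_y·7.1 − (5.25·3.7)·2.75 − 45·6 − 40·10.9 + 400.8 = 0 → C_y = 358.61875/7.1 = 50.5097 ≈ 50.51 kN.
ΣF_y = 0: A_y + 50.5097 − 5.25·3.7 − 45 − 40 = 0 → A_y = 53.92 kN.
ΣF_x = 0: A_x + 45 = 0 → A_x = -45.00 kN.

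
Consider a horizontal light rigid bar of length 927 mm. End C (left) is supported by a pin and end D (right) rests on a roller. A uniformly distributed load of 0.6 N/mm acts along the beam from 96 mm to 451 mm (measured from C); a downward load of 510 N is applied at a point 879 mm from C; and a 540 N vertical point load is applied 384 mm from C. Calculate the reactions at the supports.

Resultant of the distributed load: 0.6 × 355 = 213 N at 273.5 mm from C.
Taking moments about C: D_y·927 − (0.6·355)·273.5 − 510·879 − 540·384 = 0 → D_y = 713905.5/927 = 770.125 ≈ 770.1 N.
ΣF_y = 0: C_y + 770.125 − 0.6·355 − 510 − 540 = 0 → C_y = 492.9 N.
ΣF_x = 0: no horizontal applied forces, so C_x = 0.

C_x = 0, C_y = 492.9 N, D_y = 770.1 N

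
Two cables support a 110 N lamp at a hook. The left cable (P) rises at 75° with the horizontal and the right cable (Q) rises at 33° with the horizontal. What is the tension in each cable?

T_P = 97.00 N, T_Q = 29.94 N

ΣF_x = 0: −T_P·cos75° + T_Q·cos33° = 0 → T_Q = 0.308606·T_P.
ΣF_y = 0: T_P·sin75° + T_Q·sin33° = 110.
Substitute: T_P·(0.965926 + 0.308606·0.544639) = 110 → T_P = 97.0013 ≈ 97.00 N.
Then T_Q = 0.308606 × 97.0013 = 29.94 N.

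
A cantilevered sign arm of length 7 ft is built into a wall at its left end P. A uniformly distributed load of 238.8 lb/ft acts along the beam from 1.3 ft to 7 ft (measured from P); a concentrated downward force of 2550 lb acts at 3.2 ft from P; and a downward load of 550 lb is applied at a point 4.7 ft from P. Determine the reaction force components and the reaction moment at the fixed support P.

P_x = 0, P_y = 4461 lb, M_P = 16390 lb·ft

Resultant of the distributed load: 238.8 × 5.7 = 1361.16 lb at 4.15 ft from P.
ΣF_x = 0: P_x = 0.
ΣF_y = 0: P_y − 238.8·5.7 − 2550 − 550 = 0 → P_y = 4461 lb.
ΣM about P: M_P − (238.8·5.7)·4.15 − 2550·3.2 − 550·4.7 = 0 → M_P = 16390 lb·ft.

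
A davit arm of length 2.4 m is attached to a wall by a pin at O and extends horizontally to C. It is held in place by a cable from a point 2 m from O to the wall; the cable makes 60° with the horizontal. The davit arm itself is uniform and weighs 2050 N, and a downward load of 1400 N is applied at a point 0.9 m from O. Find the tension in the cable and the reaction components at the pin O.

T = 2148 N, O_x = 1074 N, O_y = 1590 N

ΣM about O: T·sin60°·2 − 2050·1.2 − 1400·0.9 = 0 → T = 3720/(2·0.866025) = 2147.74 ≈ 2148 N.
ΣF_x = 0: O_x − T·cos60° = 0 → O_x = 2147.74 × 0.5 = 1074 N.
ΣF_y = 0: O_y + T·sin60° − 2050 − 1400 = 0 → O_y = 3450 − 2147.74 × 0.866025 = 1590 N.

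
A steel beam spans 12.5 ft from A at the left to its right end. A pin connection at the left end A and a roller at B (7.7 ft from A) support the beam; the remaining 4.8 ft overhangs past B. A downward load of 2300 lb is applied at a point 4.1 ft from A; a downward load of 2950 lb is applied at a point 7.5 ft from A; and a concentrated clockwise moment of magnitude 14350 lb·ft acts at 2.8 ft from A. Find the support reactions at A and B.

ΣM about A: B_y·7.7 − 2300·4.1 − 2950·7.5 − 14350 = 0 → B_y = 45905/7.7 = 5961.69 ≈ 5962 lb.
ΣF_y = 0: A_y + 5961.69 − 2300 − 2950 = 0 → A_y = -711.7 lb.
ΣF_x = 0: no horizontal applied forces, so A_x = 0.

A_x = 0, A_y = -711.7 lb, B_y = 5962 lb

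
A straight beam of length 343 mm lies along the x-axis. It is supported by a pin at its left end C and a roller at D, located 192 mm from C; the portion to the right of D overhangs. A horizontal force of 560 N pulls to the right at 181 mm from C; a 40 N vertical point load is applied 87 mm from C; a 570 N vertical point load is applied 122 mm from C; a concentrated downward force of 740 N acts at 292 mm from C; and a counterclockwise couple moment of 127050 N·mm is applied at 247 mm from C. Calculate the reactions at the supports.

Moments about C: D_y·192 − 40·87 − 570·122 − 740·292 + 127050 = 0 → D_y = 162050/192 = 844.01 ≈ 844.0 N.
ΣF_y = 0: C_y + 844.01 − 40 − 570 − 740 = 0 → C_y = 506.0 N.
ΣF_x = 0: C_x + 560 = 0 → C_x = -560.0 N.

C_x = -560.0 N, C_y = 506.0 N, D_y = 844.0 N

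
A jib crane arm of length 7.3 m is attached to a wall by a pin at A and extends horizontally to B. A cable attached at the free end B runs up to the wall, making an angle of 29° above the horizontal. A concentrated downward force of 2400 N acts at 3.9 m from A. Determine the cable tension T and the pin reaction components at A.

T = 2645 N, A_x = 2313 N, A_y = 1118 N

ΣM about A: T·sin29°·7.3 − 2400·3.9 = 0 → T = 9360/(7.3·0.48481) = 2644.73 ≈ 2645 N.
ΣF_x = 0: A_x − T·cos29° = 0 → A_x = 2644.73 × 0.87462 = 2313 N.
ΣF_y = 0: A_y + T·sin29° − 2400 = 0 → A_y = 2400 − 2644.73 × 0.48481 = 1118 N.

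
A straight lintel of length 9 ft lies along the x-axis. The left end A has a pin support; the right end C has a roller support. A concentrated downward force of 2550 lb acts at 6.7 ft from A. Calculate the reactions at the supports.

ΣM about A: C_y·9 − 2550·6.7 = 0 → C_y = 17085/9 = 1898.33 ≈ 1898 lb.
ΣF_y = 0: A_y + 1898.33 − 2550 = 0 → A_y = 651.7 lb.
ΣF_x = 0: no horizontal applied forces, so A_x = 0.

A_x = 0, A_y = 651.7 lb, C_y = 1898 lb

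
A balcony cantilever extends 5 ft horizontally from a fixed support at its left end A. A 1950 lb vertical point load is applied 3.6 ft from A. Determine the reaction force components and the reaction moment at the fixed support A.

ΣF_x = 0: A_x = 0.
ΣF_y = 0: A_y − 1950 = 0 → A_y = 1950 lb.
ΣM about A: M_A − 1950·3.6 = 0 → M_A = 7020 lb·ft.

A_x = 0, A_y = 1950 lb, M_A = 7020 lb·ft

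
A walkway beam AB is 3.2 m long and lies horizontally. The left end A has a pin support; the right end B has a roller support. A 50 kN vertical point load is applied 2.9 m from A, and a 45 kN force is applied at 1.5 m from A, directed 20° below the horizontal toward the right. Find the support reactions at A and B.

Moments about A: B_y·3.2 − 50·2.9 − 45·sin20°·1.5 = 0 → B_y = 168.086/3.2 = 52.5269 ≈ 52.53 kN.
ΣF_y = 0: A_y + 52.5269 − 50 − 45·sin20° = 0 → A_y = 12.86 kN.
ΣF_x = 0: A_x + 45·cos20° = 0 → A_x = -42.29 kN.

A_x = -42.29 kN, A_y = 12.86 kN, B_y = 52.53 kN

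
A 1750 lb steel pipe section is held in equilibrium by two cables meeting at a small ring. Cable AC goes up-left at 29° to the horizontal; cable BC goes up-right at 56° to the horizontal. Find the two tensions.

ΣF_x = 0: −T_AC·cos29° + T_BC·cos56° = 0 → T_BC = 1.56408·T_AC.
ΣF_y = 0: T_AC·sin29° + T_BC·sin56° = 1750.
Substitute: T_AC·(0.48481 + 1.56408·0.829038) = 1750 → T_AC = 982.323 ≈ 982.3 lb.
Then T_BC = 1.56408 × 982.323 = 1536 lb.

T_AC = 982.3 lb, T_BC = 1536 lb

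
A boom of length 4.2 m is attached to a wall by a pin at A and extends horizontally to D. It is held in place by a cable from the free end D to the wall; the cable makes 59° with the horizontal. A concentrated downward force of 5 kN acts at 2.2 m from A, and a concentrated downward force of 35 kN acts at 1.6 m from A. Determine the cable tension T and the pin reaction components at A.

T = 18.61 kN, A_x = 9.585 kN, A_y = 24.05 kN

ΣM about A: T·sin59°·4.2 − 5·2.2 − 35·1.6 = 0 → T = 67/(4.2·0.857167) = 18.6106 ≈ 18.61 kN.
ΣF_x = 0: A_x − T·cos59° = 0 → A_x = 18.6106 × 0.515038 = 9.585 kN.
ΣF_y = 0: A_y + T·sin59° − 5 − 35 = 0 → A_y = 40 − 18.6106 × 0.857167 = 24.05 kN.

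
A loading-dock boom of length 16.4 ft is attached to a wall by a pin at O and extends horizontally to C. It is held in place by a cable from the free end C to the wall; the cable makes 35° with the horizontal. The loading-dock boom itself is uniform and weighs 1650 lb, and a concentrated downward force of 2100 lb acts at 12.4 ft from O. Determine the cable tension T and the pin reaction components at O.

ΣM about O: T·sin35°·16.4 − 1650·8.2 − 2100·12.4 = 0 → T = 39570/(16.4·0.573576) = 4206.6 ≈ 4207 lb.
ΣF_x = 0: O_x − T·cos35° = 0 → O_x = 4206.6 × 0.819152 = 3446 lb.
ΣF_y = 0: O_y + T·sin35° − 1650 − 2100 = 0 → O_y = 3750 − 4206.6 × 0.573576 = 1337 lb.

T = 4207 lb, O_x = 3446 lb, O_y = 1337 lb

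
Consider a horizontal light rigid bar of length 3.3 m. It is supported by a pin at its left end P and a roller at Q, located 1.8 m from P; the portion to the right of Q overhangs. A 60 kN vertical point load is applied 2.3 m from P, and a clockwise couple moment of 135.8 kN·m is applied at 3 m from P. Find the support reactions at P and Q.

P_x = 0, P_y = -92.11 kN, Q_y = 152.1 kN

ΣM about P: Q_y·1.8 − 60·2.3 − 135.8 = 0 → Q_y = 273.8/1.8 = 152.111 ≈ 152.1 kN.
ΣF_y = 0: P_y + 152.111 − 60 = 0 → P_y = -92.11 kN.
ΣF_x = 0: no horizontal applied forces, so P_x = 0.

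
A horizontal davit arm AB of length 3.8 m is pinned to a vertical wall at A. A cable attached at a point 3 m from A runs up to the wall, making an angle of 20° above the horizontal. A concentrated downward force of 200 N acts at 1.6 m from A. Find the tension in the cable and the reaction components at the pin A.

T = 311.9 N, A_x = 293.1 N, A_y = 93.33 N

ΣM about A: T·sin20°·3 − 200·1.6 = 0 → T = 320/(3·0.34202) = 311.873 ≈ 311.9 N.
ΣF_x = 0: A_x − T·cos20° = 0 → A_x = 311.873 × 0.939693 = 293.1 N.
ΣF_y = 0: A_y + T·sin20° − 200 = 0 → A_y = 200 − 311.873 × 0.34202 = 93.33 N.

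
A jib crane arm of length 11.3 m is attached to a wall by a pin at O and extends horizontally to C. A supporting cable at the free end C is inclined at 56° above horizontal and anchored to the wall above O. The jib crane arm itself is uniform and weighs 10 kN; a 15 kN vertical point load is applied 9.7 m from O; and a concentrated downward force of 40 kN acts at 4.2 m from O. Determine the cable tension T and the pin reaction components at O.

T = 39.50 kN, O_x = 22.09 kN, O_y = 32.26 kN

ΣM about O: T·sin56°·11.3 − 10·5.65 − 15·9.7 − 40·4.2 = 0 → T = 370/(11.3·0.829038) = 39.4956 ≈ 39.50 kN.
ΣF_x = 0: O_x − T·cos56° = 0 → O_x = 39.4956 × 0.559193 = 22.09 kN.
ΣF_y = 0: O_y + T·sin56° − 10 − 15 − 40 = 0 → O_y = 65 − 39.4956 × 0.829038 = 32.26 kN.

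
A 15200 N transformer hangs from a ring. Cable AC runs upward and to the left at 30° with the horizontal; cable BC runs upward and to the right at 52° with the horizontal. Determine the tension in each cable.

T_AC = 9450 N, T_BC = 13290 N

ΣF_x = 0: −T_AC·cos30° + T_BC·cos52° = 0 → T_BC = 1.40666·T_AC.
ΣF_y = 0: T_AC·sin30° + T_BC·sin52° = 15200.
Substitute: T_AC·(0.5 + 1.40666·0.788011) = 15200 → T_AC = 9450.01 ≈ 9450 N.
Then T_BC = 1.40666 × 9450.01 = 13290 N.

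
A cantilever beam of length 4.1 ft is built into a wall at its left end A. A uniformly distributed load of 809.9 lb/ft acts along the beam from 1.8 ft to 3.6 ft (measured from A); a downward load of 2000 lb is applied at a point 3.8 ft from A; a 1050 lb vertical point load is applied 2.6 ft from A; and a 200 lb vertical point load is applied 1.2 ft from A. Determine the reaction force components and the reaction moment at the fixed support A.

A_x = 0, A_y = 4708 lb, M_A = 14510 lb·ft

Resultant of the distributed load: 809.9 × 1.8 = 1457.82 lb at 2.7 ft from A.
ΣF_x = 0: A_x = 0.
ΣF_y = 0: A_y − 809.9·1.8 − 2000 − 1050 − 200 = 0 → A_y = 4708 lb.
ΣM about A: M_A − (809.9·1.8)·2.7 − 2000·3.8 − 1050·2.6 − 200·1.2 = 0 → M_A = 14510 lb·ft.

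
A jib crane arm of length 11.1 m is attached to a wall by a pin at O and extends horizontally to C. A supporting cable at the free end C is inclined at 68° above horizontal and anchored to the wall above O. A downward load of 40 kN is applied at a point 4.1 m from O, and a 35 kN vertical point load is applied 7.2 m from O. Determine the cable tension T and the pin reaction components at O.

T = 40.42 kN, O_x = 15.14 kN, O_y = 37.52 kN

ΣM about O: T·sin68°·11.1 − 40·4.1 − 35·7.2 = 0 → T = 416/(11.1·0.927184) = 40.4208 ≈ 40.42 kN.
ΣF_x = 0: O_x − T·cos68° = 0 → O_x = 40.4208 × 0.374607 = 15.14 kN.
ΣF_y = 0: O_y + T·sin68° − 40 − 35 = 0 → O_y = 75 − 40.4208 × 0.927184 = 37.52 kN.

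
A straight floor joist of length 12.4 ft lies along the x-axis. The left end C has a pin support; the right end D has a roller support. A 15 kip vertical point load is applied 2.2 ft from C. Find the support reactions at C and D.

C_x = 0, C_y = 12.34 kip, D_y = 2.661 kip

Moments about C: D_y·12.4 − 15·2.2 = 0 → D_y = 33/12.4 = 2.66129 ≈ 2.661 kip.
ΣF_y = 0: C_y + 2.66129 − 15 = 0 → C_y = 12.34 kip.
ΣF_x = 0: no horizontal applied forces, so C_x = 0.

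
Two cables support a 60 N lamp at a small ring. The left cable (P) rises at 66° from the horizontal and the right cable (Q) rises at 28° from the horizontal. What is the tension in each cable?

T_P = 53.11 N, T_Q = 24.46 N

ΣF_x = 0: −T_P·cos66° + T_Q·cos28° = 0 → T_Q = 0.460658·T_P.
ΣF_y = 0: T_P·sin66° + T_Q·sin28° = 60.
Substitute: T_P·(0.913545 + 0.460658·0.469472) = 60 → T_P = 53.1062 ≈ 53.11 N.
Then T_Q = 0.460658 × 53.1062 = 24.46 N.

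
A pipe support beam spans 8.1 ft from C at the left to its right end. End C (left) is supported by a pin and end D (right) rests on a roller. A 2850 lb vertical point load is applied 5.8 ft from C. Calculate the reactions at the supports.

Taking moments about C: D_y·8.1 − 2850·5.8 = 0 → D_y = 16530/8.1 = 2040.74 ≈ 2041 lb.
ΣF_y = 0: C_y + 2040.74 − 2850 = 0 → C_y = 809.3 lb.
ΣF_x = 0: no horizontal applied forces, so C_x = 0.

C_x = 0, C_y = 809.3 lb, D_y = 2041 lb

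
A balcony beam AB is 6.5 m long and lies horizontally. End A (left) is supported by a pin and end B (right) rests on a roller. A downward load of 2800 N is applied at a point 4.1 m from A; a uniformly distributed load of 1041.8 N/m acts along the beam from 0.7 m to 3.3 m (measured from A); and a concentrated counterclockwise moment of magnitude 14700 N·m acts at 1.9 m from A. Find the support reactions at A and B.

A_x = 0, A_y = 5171 N, B_y = 338.1 N

Resultant of the distributed load: 1041.8 × 2.6 = 2708.68 N at 2 m from A.
Taking moments about A: B_y·6.5 − 2800·4.1 − (1041.8·2.6)·2 + 14700 = 0 → B_y = 2197.36/6.5 = 338.055 ≈ 338.1 N.
ΣF_y = 0: A_y + 338.055 − 2800 − 1041.8·2.6 = 0 → A_y = 5171 N.
ΣF_x = 0: no horizontal applied forces, so A_x = 0.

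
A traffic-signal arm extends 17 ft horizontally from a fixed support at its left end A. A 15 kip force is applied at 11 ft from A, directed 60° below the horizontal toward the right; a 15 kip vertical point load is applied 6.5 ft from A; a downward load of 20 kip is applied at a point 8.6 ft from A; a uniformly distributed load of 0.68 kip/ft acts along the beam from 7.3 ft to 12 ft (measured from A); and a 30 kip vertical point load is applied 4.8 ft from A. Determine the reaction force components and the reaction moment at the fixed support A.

A_x = -7.500 kip, A_y = 81.19 kip, M_A = 587.2 kip·ft

Resultant of the distributed load: 0.68 × 4.7 = 3.196 kip at 9.65 ft from A.
ΣF_x = 0: A_x + 15·cos60° = 0 → A_x = -7.500 kip.
ΣF_y = 0: A_y − 15·sin60° − 15 − 20 − 0.68·4.7 − 30 = 0 → A_y = 81.19 kip.
ΣM about A: M_A − 15·sin60°·11 − 15·6.5 − 20·8.6 − (0.68·4.7)·9.65 − 30·4.8 = 0 → M_A = 587.2 kip·ft.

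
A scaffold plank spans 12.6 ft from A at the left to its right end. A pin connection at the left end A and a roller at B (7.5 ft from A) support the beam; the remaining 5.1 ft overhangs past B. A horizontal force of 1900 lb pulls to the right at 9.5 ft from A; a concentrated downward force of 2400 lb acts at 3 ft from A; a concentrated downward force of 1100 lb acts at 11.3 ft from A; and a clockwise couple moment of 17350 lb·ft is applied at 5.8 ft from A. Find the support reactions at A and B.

Taking moments about A: B_y·7.5 − 2400·3 − 1100·11.3 − 17350 = 0 → B_y = 36980/7.5 = 4930.67 ≈ 4931 lb.
ΣF_y = 0: A_y + 4930.67 − 2400 − 1100 = 0 → A_y = -1431 lb.
ΣF_x = 0: A_x + 1900 = 0 → A_x = -1900 lb.

A_x = -1900 lb, A_y = -1431 lb, B_y = 4931 lb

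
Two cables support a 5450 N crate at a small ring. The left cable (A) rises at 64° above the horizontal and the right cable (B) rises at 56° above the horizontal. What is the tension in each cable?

T_A = 3519 N, T_B = 2759 N

ΣF_x = 0: −T_A·cos64° + T_B·cos56° = 0 → T_B = 0.783935·T_A.
ΣF_y = 0: T_A·sin64° + T_B·sin56° = 5450.
Substitute: T_A·(0.898794 + 0.783935·0.829038) = 5450 → T_A = 3519.07 ≈ 3519 N.
Then T_B = 0.783935 × 3519.07 = 2759 N.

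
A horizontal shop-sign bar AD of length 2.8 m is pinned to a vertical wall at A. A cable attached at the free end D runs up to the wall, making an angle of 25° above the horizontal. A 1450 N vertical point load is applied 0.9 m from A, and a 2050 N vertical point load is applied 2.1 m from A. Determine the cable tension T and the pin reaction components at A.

T = 4741 N, A_x = 4297 N, A_y = 1496 N

ΣM about A: T·sin25°·2.8 − 1450·0.9 − 2050·2.1 = 0 → T = 5610/(2.8·0.422618) = 4740.86 ≈ 4741 N.
ΣF_x = 0: A_x − T·cos25° = 0 → A_x = 4740.86 × 0.906308 = 4297 N.
ΣF_y = 0: A_y + T·sin25° − 1450 − 2050 = 0 → A_y = 3500 − 4740.86 × 0.422618 = 1496 N.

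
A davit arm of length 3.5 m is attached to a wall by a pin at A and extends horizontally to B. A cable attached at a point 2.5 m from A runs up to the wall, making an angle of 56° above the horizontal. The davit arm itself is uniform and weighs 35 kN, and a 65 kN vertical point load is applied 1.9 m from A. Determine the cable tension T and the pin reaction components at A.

ΣM about A: T·sin56°·2.5 − 35·1.75 − 65·1.9 = 0 → T = 184.75/(2.5·0.829038) = 89.1395 ≈ 89.14 kN.
ΣF_x = 0: A_x − T·cos56° = 0 → A_x = 89.1395 × 0.559193 = 49.85 kN.
ΣF_y = 0: A_y + T·sin56° − 35 − 65 = 0 → A_y = 100 − 89.1395 × 0.829038 = 26.10 kN.

T = 89.14 kN, A_x = 49.85 kN, A_y = 26.10 kN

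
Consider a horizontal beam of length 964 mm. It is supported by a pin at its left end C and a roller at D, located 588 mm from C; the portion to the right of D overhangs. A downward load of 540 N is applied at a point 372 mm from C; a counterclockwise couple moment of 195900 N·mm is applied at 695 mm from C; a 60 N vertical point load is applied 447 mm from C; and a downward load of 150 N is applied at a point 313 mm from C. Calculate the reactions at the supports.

Moments about C: D_y·588 − 540·372 + 195900 − 60·447 − 150·313 = 0 → D_y = 78750/588 = 133.929 ≈ 133.9 N.
ΣF_y = 0: C_y + 133.929 − 540 − 60 − 150 = 0 → C_y = 616.1 N.
ΣF_x = 0: no horizontal applied forces, so C_x = 0.

C_x = 0, C_y = 616.1 N, D_y = 133.9 N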